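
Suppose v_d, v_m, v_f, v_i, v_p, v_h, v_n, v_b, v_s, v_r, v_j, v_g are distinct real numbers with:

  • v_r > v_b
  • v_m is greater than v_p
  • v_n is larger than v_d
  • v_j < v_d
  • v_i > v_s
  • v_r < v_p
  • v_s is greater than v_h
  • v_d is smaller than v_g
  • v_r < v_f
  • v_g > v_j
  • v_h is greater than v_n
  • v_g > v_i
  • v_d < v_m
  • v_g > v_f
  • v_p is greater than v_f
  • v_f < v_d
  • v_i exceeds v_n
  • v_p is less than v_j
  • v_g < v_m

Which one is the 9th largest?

The consecutive relations fix a unique order: v_b < v_r < v_f < v_p < v_j < v_d < v_n < v_h < v_s < v_i < v_g < v_m.
Counting 9 from the largest end gives v_p.

v_p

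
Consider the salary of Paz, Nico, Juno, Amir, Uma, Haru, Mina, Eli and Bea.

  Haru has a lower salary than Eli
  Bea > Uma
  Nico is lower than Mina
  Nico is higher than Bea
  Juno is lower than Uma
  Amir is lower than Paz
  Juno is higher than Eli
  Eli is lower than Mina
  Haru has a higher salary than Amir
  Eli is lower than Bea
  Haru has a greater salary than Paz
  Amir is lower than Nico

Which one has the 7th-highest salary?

Chaining the given pairs: Amir < Paz < Haru < Eli < Juno < Uma < Bea < Nico < Mina.
Counting 7 from the largest end gives Haru.

Haru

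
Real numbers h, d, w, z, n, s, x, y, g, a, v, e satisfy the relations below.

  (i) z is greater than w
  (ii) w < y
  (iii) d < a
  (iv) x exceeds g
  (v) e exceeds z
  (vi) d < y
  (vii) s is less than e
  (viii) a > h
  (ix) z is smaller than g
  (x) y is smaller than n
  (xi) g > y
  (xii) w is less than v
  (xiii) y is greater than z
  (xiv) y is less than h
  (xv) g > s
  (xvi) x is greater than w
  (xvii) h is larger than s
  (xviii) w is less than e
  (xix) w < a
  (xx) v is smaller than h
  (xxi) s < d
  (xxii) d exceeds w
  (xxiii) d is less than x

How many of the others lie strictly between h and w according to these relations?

4

The relations place w below h. An element lies strictly between them when it is forced above w and also forced below h.
Above w: {z, d, v, y, g, e, n, a, x}. Below h: {z, s, d, v, y}.
Intersection: {z, d, v, y} — 4.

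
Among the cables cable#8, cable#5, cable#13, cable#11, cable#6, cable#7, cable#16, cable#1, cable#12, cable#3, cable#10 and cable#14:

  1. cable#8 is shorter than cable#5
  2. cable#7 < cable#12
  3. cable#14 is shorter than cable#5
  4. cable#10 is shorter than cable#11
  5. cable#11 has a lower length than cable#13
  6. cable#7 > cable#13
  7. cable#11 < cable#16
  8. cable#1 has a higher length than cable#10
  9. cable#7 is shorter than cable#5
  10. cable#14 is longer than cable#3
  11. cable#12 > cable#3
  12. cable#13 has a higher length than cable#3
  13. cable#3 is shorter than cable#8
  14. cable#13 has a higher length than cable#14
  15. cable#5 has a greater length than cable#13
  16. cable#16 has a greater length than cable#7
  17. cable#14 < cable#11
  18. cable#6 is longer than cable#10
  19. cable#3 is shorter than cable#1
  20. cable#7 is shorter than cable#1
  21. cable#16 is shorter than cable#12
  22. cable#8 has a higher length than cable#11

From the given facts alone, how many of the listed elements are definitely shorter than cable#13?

4

From cable#13 the given relations immediately reach cable#3, cable#14, cable#11.
From those, cable#10 — 4 in total.
No other element is forced below cable#13 by the given relations, so the count is 4.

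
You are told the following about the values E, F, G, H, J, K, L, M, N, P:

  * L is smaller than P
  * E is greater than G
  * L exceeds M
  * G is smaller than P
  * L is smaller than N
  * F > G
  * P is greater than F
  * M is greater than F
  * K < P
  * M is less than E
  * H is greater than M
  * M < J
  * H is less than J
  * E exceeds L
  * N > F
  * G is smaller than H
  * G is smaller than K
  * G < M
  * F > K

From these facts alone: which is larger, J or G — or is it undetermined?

G < K and K < F give G < F.
With F < M: G < K < F < M.
Then M < H extends the chain to H.
With H < J: G < K < F < M < H < J.
So J is larger.

J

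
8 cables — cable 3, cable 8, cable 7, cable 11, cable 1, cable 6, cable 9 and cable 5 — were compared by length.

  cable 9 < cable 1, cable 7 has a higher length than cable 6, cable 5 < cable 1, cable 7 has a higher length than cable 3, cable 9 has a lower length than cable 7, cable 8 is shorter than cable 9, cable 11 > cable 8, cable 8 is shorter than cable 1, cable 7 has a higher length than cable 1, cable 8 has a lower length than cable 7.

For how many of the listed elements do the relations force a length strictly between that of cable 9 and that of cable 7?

Chaining upward from cable 9 reaches: cable 1.
Chaining downward from cable 7 reaches: cable 5, cable 8, cable 3, cable 6, cable 1.
Strictly between cable 9 and cable 7 are those in both lists: cable 1 — 1 element.

1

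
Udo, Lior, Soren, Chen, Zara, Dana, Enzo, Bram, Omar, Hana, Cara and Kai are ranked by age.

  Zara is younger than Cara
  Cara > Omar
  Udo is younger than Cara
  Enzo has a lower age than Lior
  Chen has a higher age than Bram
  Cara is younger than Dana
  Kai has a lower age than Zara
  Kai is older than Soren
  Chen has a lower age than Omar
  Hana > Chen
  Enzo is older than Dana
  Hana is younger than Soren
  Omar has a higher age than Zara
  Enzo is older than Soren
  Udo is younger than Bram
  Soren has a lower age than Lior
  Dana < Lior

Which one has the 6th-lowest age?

Piecing the relations together gives one ordering: Udo < Bram < Chen < Hana < Soren < Kai < Zara < Omar < Cara < Dana < Enzo < Lior.
The 6th smallest is Kai.

Kai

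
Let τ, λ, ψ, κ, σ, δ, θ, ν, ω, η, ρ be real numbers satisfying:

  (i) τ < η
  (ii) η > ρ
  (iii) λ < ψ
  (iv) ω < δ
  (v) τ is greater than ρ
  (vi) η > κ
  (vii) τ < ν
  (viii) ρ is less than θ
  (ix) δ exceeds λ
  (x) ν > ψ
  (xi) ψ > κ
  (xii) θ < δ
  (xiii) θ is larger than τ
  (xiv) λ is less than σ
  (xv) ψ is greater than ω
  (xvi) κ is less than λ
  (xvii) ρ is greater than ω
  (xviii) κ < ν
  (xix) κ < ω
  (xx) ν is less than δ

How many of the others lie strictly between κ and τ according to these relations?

The relations place κ below τ. An element lies strictly between them when it is forced above κ and also forced below τ.
Above κ: {λ, ω, ρ, ψ, σ, θ, η, ν, δ}. Below τ: {ω, ρ}.
Intersection: {ω, ρ} — 2.

2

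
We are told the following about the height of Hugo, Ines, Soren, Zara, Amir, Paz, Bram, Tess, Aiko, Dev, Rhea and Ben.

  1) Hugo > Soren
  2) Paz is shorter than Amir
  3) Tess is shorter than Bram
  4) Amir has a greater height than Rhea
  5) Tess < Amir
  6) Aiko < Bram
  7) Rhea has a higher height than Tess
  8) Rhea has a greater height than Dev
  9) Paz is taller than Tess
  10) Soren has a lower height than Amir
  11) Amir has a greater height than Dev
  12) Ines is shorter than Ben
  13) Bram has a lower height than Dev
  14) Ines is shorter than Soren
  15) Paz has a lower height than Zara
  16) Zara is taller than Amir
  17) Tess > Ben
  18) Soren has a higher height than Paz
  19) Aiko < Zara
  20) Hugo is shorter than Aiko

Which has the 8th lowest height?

The consecutive relations fix a unique order: Ines < Ben < Tess < Paz < Soren < Hugo < Aiko < Bram < Dev < Rhea < Amir < Zara.
The 8th smallest is Bram.

Bram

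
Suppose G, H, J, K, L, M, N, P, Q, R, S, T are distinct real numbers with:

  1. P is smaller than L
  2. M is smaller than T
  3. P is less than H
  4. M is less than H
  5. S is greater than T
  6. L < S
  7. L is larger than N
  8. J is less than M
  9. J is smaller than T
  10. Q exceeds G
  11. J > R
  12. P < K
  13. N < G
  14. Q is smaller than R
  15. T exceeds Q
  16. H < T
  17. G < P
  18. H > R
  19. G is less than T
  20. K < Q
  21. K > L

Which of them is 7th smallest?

Piecing the relations together gives one ordering: N < G < P < L < K < Q < R < J < M < H < T < S.
The 7th smallest is R.

R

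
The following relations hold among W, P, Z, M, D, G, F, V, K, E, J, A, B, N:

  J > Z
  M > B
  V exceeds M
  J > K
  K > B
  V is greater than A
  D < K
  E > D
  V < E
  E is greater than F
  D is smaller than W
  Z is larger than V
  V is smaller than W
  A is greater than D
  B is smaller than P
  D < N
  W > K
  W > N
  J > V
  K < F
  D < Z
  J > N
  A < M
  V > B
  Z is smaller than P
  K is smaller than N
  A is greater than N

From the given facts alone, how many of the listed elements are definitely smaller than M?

The elements the relations force below M are B, D, K, N, A — no chain reaches any other.
That is 5.

5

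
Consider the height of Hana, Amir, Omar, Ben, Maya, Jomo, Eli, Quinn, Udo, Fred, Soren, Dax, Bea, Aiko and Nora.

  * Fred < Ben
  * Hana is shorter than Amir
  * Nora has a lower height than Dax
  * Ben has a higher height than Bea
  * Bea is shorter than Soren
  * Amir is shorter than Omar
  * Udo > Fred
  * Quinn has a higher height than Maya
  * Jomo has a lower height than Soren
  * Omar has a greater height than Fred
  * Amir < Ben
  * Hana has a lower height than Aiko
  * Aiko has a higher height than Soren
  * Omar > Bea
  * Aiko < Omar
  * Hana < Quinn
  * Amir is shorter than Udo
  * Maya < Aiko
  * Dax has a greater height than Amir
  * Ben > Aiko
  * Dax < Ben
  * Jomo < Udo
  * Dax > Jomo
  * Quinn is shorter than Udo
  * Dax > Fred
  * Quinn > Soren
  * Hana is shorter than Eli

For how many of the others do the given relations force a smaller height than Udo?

The elements the relations force below Udo are Jomo, Hana, Bea, Maya, Amir, Soren, Fred, Quinn — no chain reaches any other.
That is 8.

8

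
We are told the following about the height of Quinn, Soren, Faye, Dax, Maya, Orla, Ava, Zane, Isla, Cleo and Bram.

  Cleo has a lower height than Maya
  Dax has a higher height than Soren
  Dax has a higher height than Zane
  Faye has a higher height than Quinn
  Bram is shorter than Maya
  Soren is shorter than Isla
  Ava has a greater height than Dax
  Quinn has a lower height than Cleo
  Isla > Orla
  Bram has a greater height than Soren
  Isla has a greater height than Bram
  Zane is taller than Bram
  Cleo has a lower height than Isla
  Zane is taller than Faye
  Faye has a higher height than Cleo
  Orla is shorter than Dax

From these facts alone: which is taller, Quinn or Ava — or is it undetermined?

Link the given pairs in sequence: Quinn < Cleo; Cleo < Faye; Faye < Zane; Zane < Dax; Dax < Ava.
Chaining these gives Quinn < Cleo < Faye < Zane < Dax < Ava.
So Ava is taller.

Ava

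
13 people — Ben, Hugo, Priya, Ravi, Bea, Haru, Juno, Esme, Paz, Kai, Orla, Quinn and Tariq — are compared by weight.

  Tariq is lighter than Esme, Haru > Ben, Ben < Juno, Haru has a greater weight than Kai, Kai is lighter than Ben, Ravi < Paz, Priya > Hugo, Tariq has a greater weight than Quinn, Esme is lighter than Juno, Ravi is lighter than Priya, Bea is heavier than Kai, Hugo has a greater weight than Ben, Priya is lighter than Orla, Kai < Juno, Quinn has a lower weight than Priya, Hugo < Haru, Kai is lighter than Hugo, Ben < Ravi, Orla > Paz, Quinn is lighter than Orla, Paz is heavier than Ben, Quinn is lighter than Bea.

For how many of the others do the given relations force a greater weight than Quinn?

6

From Quinn the given relations immediately reach Tariq, Bea, Priya, Orla.
From those, Esme — 5 in total.
From those, Juno — 6 in total.
No other element is forced above Quinn by the given relations, so the count is 6.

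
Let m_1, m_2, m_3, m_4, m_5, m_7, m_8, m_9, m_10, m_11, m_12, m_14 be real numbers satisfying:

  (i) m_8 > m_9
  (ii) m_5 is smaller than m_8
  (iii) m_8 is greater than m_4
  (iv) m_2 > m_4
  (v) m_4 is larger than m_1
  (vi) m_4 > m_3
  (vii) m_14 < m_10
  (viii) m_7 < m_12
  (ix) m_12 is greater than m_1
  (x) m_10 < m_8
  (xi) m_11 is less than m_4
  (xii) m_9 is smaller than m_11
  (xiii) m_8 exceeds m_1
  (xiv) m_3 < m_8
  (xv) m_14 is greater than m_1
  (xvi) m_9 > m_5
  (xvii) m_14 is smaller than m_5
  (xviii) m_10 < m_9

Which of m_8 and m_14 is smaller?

m_14

m_14 < m_10 < m_9 < m_11 < m_4 < m_8, by transitivity through m_10, m_9, m_11, m_4.
So m_14 < m_8; m_14 is the smaller of the two.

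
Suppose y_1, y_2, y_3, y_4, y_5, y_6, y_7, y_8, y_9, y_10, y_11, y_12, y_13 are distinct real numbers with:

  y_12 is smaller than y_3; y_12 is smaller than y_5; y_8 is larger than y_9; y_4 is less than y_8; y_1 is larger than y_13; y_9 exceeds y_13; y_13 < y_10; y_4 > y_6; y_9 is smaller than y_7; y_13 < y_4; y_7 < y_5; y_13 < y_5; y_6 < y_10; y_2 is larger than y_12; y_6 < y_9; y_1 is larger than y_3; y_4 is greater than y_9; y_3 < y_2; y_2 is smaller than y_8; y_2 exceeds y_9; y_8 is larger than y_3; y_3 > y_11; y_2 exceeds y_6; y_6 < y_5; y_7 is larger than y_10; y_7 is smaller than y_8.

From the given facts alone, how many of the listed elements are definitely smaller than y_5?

6

The elements the relations force below y_5 are y_13, y_6, y_12, y_9, y_10, y_7 — no chain reaches any other.
That is 6.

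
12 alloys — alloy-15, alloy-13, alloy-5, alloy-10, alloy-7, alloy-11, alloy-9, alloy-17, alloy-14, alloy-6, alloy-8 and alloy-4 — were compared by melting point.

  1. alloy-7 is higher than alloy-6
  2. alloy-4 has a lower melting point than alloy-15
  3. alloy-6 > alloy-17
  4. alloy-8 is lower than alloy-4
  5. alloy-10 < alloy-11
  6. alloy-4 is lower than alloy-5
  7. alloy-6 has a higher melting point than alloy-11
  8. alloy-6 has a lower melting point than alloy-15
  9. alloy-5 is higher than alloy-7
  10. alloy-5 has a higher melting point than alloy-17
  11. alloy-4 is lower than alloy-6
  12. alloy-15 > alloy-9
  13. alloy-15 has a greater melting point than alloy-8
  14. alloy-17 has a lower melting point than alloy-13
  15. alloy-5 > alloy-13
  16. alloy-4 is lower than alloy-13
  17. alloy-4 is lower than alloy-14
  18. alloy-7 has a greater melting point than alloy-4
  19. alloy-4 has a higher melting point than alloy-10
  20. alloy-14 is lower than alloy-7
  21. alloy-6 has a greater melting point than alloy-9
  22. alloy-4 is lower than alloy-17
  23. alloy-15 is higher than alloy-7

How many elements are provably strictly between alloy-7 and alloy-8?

Chaining upward from alloy-8 reaches: alloy-4, alloy-17, alloy-14, alloy-6, alloy-13, alloy-15, alloy-5.
Chaining downward from alloy-7 reaches: alloy-9, alloy-10, alloy-4, alloy-17, alloy-14, alloy-11, alloy-6.
Strictly between alloy-8 and alloy-7 are those in both lists: alloy-4, alloy-17, alloy-14, alloy-6 — 4 elements.

4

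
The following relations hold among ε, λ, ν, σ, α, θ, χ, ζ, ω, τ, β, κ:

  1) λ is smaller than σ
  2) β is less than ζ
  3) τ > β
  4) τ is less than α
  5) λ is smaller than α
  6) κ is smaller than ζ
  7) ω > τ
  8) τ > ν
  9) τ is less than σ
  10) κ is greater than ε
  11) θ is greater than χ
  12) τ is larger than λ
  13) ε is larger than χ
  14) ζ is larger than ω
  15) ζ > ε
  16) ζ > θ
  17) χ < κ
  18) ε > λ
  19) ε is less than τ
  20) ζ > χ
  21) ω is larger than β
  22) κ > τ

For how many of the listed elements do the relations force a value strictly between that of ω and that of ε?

Chaining upward from ε reaches: τ, α, κ, ζ, σ.
Chaining downward from ω reaches: χ, λ, β, ν, τ.
Strictly between ε and ω are those in both lists: τ — 1 element.

1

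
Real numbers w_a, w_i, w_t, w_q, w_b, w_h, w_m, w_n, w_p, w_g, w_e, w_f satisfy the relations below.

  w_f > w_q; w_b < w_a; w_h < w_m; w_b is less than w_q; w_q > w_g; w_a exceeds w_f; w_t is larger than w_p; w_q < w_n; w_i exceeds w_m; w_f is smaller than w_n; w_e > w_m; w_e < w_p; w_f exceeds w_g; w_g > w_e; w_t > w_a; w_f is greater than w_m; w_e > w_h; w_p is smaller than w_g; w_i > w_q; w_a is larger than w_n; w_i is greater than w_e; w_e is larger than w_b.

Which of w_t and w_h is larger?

w_t

w_h < w_m and w_m < w_e give w_h < w_e.
Then w_e < w_p extends the chain to w_p.
With w_p < w_g: w_h < w_m < w_e < w_p < w_g.
With w_g < w_q: w_h < w_m < w_e < w_p < w_g < w_q.
With w_q < w_f: w_h < w_m < w_e < w_p < w_g < w_q < w_f.
Then w_f < w_n extends the chain to w_n.
With w_n < w_a: w_h < w_m < w_e < w_p < w_g < w_q < w_f < w_n < w_a.
With w_a < w_t: w_h < w_m < w_e < w_p < w_g < w_q < w_f < w_n < w_a < w_t.
So w_h < w_t; w_t is the larger of the two.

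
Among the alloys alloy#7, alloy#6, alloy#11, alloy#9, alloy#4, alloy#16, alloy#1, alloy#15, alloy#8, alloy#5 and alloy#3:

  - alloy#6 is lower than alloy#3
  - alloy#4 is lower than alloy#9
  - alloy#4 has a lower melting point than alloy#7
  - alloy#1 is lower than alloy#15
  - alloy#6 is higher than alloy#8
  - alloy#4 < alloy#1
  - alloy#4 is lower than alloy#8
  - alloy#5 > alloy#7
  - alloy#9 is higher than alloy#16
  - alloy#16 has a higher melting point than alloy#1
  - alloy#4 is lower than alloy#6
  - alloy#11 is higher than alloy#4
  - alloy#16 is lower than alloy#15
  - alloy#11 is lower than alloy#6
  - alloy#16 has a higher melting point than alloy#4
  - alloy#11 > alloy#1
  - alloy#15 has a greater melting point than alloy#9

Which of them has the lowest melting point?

alloy#1 is not least since alloy#4 < alloy#1; alloy#8 is not least since alloy#4 < alloy#8; alloy#16 is not least since alloy#4 < alloy#16; alloy#7 is not least since alloy#4 < alloy#7; alloy#11 is not least since alloy#1 < alloy#11; alloy#5 is not least since alloy#7 < alloy#5; alloy#9 is not least since alloy#4 < alloy#9; alloy#6 is not least since alloy#11 < alloy#6; alloy#3 is not least since alloy#6 < alloy#3; alloy#15 is not least since alloy#9 < alloy#15.
Only alloy#4 has nothing below it, so alloy#4 is the lowest melting point.

alloy#4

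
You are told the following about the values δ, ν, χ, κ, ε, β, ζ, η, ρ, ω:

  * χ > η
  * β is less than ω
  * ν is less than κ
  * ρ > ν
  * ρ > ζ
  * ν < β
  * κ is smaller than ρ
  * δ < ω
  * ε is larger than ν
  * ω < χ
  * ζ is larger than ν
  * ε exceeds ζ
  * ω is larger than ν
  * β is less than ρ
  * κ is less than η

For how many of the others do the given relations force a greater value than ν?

From ν the given relations immediately reach κ, ζ, β, ε, ρ, ω.
From those, η, χ — 8 in total.
Nothing else is reachable above ν; 8 in all.

8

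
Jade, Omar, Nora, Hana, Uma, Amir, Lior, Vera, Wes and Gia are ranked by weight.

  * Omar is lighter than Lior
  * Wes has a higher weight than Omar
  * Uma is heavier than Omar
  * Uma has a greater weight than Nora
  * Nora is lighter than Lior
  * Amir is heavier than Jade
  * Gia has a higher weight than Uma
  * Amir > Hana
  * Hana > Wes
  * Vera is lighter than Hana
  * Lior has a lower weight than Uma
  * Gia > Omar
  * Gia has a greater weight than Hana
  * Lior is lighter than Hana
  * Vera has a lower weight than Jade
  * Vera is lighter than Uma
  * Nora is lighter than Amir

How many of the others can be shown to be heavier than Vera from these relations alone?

5

The elements the relations force above Vera are Jade, Hana, Uma, Amir, Gia — no chain reaches any other.
That is 5.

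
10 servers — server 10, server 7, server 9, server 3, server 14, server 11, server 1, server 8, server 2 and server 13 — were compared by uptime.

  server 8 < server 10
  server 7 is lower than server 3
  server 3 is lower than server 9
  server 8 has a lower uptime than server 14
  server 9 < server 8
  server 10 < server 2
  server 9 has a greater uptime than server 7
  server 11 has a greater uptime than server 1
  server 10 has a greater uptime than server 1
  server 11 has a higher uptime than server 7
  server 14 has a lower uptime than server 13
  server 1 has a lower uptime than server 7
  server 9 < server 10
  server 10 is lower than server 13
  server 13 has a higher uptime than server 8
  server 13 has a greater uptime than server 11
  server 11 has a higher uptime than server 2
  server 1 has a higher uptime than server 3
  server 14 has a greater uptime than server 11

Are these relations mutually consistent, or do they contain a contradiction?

inconsistent

We have server 7 < server 3 stated directly, yet also server 3 < server 1 < server 7 by chaining the others — so server 3 < server 7. Contradiction.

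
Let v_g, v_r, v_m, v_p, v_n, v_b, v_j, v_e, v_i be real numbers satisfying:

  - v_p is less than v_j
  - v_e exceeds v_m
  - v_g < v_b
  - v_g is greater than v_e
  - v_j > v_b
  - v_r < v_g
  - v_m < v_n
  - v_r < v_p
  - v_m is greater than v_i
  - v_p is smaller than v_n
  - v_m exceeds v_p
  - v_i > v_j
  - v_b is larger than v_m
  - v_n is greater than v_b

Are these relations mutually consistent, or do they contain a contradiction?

inconsistent

We have v_b < v_j stated directly, yet also v_j < v_i < v_m < v_e < v_g < v_b by chaining the others — so v_j < v_b. Contradiction.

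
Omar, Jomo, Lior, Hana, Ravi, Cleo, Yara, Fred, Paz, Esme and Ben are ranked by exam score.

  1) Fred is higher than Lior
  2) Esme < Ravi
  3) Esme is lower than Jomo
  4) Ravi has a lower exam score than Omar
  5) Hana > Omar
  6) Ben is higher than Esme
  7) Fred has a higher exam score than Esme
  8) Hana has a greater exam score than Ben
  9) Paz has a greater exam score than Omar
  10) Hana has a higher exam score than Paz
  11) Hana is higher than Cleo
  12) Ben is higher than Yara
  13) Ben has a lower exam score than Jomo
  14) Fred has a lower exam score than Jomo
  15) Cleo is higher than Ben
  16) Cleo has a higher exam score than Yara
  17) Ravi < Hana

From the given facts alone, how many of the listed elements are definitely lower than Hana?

Directly below Hana: Ravi, Ben, Omar, Cleo, Paz.
One step further: Yara, Esme (7 so far).
No other element is forced below Hana by the given relations, so the count is 7.

7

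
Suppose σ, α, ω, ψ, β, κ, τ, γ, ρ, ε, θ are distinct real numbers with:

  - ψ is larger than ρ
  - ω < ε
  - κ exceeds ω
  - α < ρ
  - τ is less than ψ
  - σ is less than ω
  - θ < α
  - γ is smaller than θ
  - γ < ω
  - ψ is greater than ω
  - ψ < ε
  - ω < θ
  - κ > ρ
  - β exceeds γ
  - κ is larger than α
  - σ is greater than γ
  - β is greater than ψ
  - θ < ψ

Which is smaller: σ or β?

Link the given pairs in sequence: σ < ω; ω < θ; θ < α; α < ρ; ρ < ψ; ψ < β.
Together: σ < ω < θ < α < ρ < ψ < β.
So σ < β; σ is the smaller of the two.

σ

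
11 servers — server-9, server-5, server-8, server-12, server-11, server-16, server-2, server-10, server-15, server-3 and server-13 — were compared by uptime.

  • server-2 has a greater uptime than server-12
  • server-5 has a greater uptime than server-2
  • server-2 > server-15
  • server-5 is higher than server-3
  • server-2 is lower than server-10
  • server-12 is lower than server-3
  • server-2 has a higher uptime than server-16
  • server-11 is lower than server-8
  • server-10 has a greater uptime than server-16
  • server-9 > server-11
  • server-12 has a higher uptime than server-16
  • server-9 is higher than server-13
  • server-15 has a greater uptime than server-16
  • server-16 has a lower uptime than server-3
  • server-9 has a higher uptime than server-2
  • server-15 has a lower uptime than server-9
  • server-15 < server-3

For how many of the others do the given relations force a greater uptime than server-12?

From server-12 the given relations immediately reach server-3, server-2.
From those, server-5, server-10, server-9 — 5 in total.
No other element is forced above server-12 by the given relations, so the count is 5.

5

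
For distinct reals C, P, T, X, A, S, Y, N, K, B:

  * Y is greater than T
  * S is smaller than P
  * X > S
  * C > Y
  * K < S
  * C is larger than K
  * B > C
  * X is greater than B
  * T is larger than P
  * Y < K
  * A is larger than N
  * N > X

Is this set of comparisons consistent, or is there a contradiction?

inconsistent

Chaining the given relations yields S < P < T < Y < K, so S < K. But one relation states K < S. These cannot both hold.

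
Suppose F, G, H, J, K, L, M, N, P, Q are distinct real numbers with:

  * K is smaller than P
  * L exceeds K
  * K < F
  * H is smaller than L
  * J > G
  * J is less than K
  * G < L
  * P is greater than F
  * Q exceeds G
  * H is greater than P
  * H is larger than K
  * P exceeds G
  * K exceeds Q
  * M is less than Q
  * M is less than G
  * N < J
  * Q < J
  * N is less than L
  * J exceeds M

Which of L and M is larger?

M < G and G < Q give M < Q.
Then Q < J extends the chain to J.
With J < K: M < G < Q < J < K.
Then K < F extends the chain to F.
Then F < P extends the chain to P.
With P < H: M < G < Q < J < K < F < P < H.
Then H < L extends the chain to L.
So M < L; L is the larger of the two.

L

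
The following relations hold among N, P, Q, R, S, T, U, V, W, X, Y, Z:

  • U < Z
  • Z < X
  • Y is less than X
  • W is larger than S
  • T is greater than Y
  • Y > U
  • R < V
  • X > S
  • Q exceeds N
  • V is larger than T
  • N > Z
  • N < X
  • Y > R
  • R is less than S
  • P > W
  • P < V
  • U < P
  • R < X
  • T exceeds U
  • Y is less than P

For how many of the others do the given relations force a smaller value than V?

7

From V the given relations immediately reach R, P, T.
From those, U, Y, W — 6 in total.
From those, S — 7 in total.
Nothing else is reachable below V; 7 in all.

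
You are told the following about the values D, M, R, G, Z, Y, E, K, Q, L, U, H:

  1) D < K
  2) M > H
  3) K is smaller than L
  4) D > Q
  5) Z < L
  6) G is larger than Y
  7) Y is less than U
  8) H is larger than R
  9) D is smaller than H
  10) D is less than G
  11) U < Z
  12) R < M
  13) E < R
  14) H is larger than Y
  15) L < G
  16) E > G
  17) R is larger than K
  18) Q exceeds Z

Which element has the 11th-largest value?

Piecing the relations together gives one ordering: Y < U < Z < Q < D < K < L < G < E < R < H < M.
Counting 11 from the largest end gives U.

U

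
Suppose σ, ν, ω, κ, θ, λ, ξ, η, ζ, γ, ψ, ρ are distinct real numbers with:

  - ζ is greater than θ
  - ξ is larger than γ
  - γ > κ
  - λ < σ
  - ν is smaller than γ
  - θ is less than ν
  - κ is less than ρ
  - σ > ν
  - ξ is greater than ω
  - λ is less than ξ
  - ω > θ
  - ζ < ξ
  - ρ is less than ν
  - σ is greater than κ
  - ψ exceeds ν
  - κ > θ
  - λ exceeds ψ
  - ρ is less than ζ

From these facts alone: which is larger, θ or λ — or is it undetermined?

Link the given pairs in sequence: θ < κ; κ < ρ; ρ < ν; ν < ψ; ψ < λ.
Together: θ < κ < ρ < ν < ψ < λ.
So λ is larger.

λ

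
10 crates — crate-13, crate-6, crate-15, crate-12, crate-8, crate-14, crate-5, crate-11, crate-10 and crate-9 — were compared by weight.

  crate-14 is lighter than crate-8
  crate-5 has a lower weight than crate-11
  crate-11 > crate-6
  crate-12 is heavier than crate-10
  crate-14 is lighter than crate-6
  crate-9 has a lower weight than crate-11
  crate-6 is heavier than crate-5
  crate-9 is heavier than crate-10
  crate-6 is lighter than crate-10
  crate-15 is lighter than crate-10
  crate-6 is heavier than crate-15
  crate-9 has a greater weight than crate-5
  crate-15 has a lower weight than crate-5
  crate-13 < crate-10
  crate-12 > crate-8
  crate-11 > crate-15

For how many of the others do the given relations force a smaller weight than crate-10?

5

The elements the relations force below crate-10 are crate-14, crate-15, crate-13, crate-5, crate-6 — no chain reaches any other.
That is 5.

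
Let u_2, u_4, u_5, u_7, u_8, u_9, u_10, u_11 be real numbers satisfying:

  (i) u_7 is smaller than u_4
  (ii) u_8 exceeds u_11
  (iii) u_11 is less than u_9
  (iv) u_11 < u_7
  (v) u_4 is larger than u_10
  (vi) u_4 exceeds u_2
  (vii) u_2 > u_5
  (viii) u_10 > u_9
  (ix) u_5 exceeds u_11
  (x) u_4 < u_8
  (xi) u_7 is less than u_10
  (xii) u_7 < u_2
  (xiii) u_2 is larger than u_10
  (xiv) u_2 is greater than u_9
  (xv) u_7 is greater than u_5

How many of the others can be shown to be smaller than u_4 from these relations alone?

The elements the relations force below u_4 are u_11, u_5, u_7, u_9, u_10, u_2 — no chain reaches any other.
That is 6.

6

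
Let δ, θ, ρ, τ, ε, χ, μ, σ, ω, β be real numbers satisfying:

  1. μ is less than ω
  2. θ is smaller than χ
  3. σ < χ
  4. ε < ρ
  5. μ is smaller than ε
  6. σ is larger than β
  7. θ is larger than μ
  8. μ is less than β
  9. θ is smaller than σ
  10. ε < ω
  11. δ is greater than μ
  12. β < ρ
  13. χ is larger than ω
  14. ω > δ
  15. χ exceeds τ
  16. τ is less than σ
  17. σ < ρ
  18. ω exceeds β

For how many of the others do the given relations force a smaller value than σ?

4

From σ the given relations immediately reach θ, τ, β.
From those, μ — 4 in total.
Nothing else is reachable below σ; 4 in all.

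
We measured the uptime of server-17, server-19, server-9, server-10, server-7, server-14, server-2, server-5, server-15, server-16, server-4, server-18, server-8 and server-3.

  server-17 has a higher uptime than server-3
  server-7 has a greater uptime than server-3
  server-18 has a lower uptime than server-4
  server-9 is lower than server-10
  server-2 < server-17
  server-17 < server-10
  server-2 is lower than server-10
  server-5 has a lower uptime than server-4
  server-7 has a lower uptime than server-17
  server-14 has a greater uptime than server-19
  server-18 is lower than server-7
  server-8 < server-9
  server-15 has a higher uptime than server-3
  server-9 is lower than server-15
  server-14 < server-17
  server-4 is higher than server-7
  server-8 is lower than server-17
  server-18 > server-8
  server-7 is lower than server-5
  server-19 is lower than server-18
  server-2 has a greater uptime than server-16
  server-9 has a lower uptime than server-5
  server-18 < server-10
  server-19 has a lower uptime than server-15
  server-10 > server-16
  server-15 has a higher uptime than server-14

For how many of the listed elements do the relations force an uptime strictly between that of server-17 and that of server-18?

The relations place server-18 below server-17. An element lies strictly between them when it is forced above server-18 and also forced below server-17.
Above server-18: {server-7, server-5, server-4, server-10}. Below server-17: {server-8, server-3, server-19, server-16, server-7, server-14, server-2}.
Intersection: {server-7} — 1.

1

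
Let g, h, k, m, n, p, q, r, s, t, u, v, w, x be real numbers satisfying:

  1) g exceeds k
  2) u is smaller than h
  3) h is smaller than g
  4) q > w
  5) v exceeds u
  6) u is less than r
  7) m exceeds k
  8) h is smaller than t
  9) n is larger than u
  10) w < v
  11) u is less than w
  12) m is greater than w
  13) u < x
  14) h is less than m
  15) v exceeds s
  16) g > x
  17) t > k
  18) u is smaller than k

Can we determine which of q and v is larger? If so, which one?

Following every chain through q: below q we get u, w.
v is not reached, and no chain runs the other way from v to q.
So the given relations leave the order of q and v undetermined.

undetermined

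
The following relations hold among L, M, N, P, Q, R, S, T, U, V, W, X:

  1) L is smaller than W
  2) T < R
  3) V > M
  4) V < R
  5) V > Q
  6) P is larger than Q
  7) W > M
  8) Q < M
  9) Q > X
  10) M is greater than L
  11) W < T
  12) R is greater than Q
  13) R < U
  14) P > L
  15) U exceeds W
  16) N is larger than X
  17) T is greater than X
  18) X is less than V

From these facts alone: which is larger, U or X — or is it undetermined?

U

The relevant relations are X < Q; Q < M; M < W; W < T; T < R; R < U.
Together: X < Q < M < W < T < R < U.
So U is larger.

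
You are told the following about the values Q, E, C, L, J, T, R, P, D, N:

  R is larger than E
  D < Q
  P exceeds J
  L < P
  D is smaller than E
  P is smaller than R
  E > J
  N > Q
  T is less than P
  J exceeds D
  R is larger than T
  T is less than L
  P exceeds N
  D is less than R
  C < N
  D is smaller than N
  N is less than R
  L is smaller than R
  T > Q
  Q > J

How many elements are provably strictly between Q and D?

1

Chaining upward from D reaches: J, E, T, N, L, P, R.
Chaining downward from Q reaches: J.
Strictly between D and Q are those in both lists: J — 1 element.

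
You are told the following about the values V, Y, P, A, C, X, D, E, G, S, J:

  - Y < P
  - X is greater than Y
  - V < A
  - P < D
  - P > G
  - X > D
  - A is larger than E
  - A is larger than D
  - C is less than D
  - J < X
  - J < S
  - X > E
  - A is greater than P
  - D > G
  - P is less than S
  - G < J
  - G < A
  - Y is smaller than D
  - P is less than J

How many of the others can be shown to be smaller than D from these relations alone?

4

The elements the relations force below D are C, G, Y, P — no chain reaches any other.
That is 4.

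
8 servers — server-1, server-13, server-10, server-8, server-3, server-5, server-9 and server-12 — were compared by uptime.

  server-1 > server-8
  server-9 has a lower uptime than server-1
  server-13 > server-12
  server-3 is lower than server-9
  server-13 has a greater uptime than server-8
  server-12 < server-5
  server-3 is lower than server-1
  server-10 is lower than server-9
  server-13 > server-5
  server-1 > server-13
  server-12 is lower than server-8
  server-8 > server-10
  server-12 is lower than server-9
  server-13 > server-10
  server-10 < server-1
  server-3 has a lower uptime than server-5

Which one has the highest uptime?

server-12 is not greatest since server-12 < server-5; server-3 is not greatest since server-3 < server-1; server-10 is not greatest since server-10 < server-1; server-9 is not greatest since server-9 < server-1; server-5 is not greatest since server-5 < server-13; server-8 is not greatest since server-8 < server-1; server-13 is not greatest since server-13 < server-1.
Only server-1 has nothing above it, so server-1 is the highest uptime.

server-1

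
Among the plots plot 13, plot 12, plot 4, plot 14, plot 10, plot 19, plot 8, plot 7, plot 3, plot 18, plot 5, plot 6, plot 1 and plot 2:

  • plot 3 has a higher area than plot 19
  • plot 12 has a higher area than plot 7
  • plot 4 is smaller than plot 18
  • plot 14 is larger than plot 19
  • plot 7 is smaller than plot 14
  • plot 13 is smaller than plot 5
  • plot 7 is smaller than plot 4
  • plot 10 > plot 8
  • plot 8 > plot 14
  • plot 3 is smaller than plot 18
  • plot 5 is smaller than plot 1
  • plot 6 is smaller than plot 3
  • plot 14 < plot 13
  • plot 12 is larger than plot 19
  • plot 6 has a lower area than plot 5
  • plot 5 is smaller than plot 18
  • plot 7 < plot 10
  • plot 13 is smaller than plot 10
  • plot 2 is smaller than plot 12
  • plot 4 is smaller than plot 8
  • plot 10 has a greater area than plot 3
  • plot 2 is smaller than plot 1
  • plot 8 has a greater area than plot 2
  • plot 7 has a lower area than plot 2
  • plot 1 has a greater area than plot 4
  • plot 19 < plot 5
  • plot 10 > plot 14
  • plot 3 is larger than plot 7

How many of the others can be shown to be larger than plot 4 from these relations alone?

Directly above plot 4: plot 8, plot 1, plot 18.
One step further: plot 10 (4 so far).
No other element is forced above plot 4 by the given relations, so the count is 4.

4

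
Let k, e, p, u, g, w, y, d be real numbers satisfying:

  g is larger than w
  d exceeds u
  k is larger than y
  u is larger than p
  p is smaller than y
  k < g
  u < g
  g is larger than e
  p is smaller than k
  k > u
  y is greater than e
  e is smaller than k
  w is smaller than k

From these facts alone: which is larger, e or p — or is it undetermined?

undetermined

Following every chain through e: above e we get y, k, g.
p is not reached, and no chain runs the other way from p to e.
So the given relations leave the order of e and p undetermined.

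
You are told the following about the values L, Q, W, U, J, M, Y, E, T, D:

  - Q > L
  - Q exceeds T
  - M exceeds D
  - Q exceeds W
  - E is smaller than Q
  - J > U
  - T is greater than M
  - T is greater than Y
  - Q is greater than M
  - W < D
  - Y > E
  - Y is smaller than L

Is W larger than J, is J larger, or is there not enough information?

undetermined

Following every chain through W: above W we get D, M, T, Q.
J is not reached, and no chain runs the other way from J to W.
So the given relations leave the order of W and J undetermined.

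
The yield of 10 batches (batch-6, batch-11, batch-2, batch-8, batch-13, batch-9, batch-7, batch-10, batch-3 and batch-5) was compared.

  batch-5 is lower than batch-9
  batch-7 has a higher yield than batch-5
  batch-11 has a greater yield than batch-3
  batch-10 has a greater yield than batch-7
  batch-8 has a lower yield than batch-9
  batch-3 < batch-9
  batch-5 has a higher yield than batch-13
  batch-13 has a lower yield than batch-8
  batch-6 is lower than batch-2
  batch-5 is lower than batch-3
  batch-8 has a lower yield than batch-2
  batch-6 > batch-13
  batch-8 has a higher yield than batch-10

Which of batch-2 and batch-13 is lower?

batch-13

batch-13 < batch-5 and batch-5 < batch-7 give batch-13 < batch-7.
With batch-7 < batch-10: batch-13 < batch-5 < batch-7 < batch-10.
Then batch-10 < batch-8 extends the chain to batch-8.
With batch-8 < batch-2: batch-13 < batch-5 < batch-7 < batch-10 < batch-8 < batch-2.
So batch-13 < batch-2; batch-13 is the lower of the two.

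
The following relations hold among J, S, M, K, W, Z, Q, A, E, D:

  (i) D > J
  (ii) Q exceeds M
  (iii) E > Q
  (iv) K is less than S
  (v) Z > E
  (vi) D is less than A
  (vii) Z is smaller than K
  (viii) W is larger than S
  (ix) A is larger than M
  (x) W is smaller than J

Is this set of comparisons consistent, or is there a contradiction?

Every relation is compatible with M < Q < E < Z < K < S < W < J < D < A; the set is consistent.

consistent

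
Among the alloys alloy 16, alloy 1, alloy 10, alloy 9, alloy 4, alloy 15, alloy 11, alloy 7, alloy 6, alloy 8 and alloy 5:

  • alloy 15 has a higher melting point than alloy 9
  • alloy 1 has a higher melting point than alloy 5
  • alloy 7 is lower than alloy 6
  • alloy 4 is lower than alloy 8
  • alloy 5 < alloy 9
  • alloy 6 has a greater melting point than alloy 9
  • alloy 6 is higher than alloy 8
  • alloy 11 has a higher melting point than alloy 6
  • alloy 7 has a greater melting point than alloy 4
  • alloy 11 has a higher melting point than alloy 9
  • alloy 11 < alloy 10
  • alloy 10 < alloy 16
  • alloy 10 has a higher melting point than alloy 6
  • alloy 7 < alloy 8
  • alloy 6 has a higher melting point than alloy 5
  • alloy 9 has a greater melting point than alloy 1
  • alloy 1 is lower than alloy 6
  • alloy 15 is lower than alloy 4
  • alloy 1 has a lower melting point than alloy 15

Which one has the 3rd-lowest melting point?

alloy 9

Chaining the given pairs: alloy 5 < alloy 1 < alloy 9 < alloy 15 < alloy 4 < alloy 7 < alloy 8 < alloy 6 < alloy 11 < alloy 10 < alloy 16.
Counting 3 from the smallest end gives alloy 9.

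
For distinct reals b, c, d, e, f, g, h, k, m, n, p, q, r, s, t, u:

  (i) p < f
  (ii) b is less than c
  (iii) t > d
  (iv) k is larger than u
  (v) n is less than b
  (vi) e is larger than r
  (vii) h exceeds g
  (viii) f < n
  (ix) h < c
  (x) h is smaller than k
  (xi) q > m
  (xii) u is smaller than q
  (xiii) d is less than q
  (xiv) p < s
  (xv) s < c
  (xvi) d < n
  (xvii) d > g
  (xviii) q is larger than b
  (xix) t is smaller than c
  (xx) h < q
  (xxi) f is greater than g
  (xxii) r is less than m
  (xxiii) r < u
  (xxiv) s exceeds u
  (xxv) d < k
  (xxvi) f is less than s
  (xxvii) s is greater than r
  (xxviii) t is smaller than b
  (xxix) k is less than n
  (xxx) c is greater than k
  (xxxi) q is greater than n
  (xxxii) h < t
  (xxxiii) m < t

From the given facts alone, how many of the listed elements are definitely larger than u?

6

Directly above u: s, k, q.
One step further: n, c (5 so far).
One step further: b (6 so far).
Nothing else is reachable above u; 6 in all.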